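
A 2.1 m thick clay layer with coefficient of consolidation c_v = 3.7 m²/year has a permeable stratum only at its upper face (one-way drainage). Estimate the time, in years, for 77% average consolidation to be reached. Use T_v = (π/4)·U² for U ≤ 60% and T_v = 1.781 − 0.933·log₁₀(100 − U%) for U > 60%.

t ≈ 0.608 years

Drainage path length: H_d = H = 2.1 m (single drainage).
U > 60%: T_v = 1.781 − 0.933·log₁₀(100 − 77) = 0.51051.
t = T_v·H_d²/c_v = 0.51051×2.1²/3.7 = 0.6085 years.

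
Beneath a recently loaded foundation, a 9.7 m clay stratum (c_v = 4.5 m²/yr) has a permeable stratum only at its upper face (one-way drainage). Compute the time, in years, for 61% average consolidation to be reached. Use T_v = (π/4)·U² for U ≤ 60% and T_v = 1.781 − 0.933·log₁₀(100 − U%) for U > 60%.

t ≈ 6.2 years

Drainage path length: H_d = H = 9.7 m (single drainage).
U > 60%: T_v = 1.781 − 0.933·log₁₀(100 − 61) = 0.29654.
t = T_v·H_d²/c_v = 0.29654×9.7²/4.5 = 6.2 years.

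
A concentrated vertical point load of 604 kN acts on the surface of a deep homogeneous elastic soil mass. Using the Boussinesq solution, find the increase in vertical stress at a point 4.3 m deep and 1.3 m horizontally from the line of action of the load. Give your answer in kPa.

Boussinesq vertical stress below a point load on an elastic half-space:
Δσ_z = 3P/(2πz²) · [1 + (r/z)²]^(−5/2)
r/z = 1.3/4.3 = 0.30233; [1+(r/z)²]^(−5/2) = 0.8036.
Δσ_z = 3×604/(2π×4.3²) × 0.8036 = 15.597 × 0.8036 = 12.53 kPa

Δσ_z ≈ 12.5 kPa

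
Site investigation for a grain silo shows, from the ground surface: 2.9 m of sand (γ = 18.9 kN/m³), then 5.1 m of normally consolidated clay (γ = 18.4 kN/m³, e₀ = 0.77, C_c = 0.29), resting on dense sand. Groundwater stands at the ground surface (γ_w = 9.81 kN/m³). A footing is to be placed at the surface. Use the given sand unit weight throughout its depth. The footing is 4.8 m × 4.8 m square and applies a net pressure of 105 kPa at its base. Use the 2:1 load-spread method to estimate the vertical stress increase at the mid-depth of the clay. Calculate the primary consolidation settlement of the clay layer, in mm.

S_c ≈ 142 mm

Mid-depth of clay below the ground surface: z = 2.9 + 5.1/2 = 5.45 m.
Total vertical stress at mid-clay: σ_v = 18.9×2.9 + 18.4×2.55 = 101.73 kPa.
Pore pressure: u = 9.81×(5.45 − 0) = 53.465 kPa.
Initial effective stress: σ'_0 = σ_v − u = 101.73 − 53.465 = 48.265 kPa.
Stress increase at mid-clay by the 2:1 spreading method:
Δσ = qBL/((B+z)(L+z)) = 105×4.8×4.8/((4.8+5.45)(4.8+5.45)) = 23.026 kPa
Final effective stress: σ'_f = σ'_0 + Δσ = 48.265 + 23.026 = 71.291 kPa.
Normally consolidated clay, so the full stress increment lies on the virgin compression line:
S_c = C_c·H/(1+e₀)·log₁₀(σ'_f/σ'_0) = 0.29×5.1/(1+0.77)×log₁₀(71.291/48.265)
    = 0.83559 × 0.1694 = 0.1415 m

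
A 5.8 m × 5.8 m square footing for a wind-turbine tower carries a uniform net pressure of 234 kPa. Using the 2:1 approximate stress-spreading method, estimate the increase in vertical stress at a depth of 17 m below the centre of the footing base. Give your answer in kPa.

Δσ_z ≈ 15.1 kPa

By the 2:1 method the load spreads at 1 horizontal : 2 vertical, so at depth z the loaded area has grown by z in each plan dimension:
Δσ = qBL/((B+z)(L+z)) = 234×5.8×5.8/((5.8+17)(5.8+17)) = 15.143 kPa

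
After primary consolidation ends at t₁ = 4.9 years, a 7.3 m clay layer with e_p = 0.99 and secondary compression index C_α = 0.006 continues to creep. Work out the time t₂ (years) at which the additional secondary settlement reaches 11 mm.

S_s = C_α·H/(1+e_p)·log₁₀(t₂/t₁) ⇒ log₁₀(t₂/t₁) = S_s·(1+e_p)/(C_α·H).
log₁₀(t₂/t₁) = 0.011 × (1+0.99) / (0.006×7.3) = 0.4998
t₂ = t₁ × 10^0.4998 = 4.9 × 3.161 = 15.49 years

t₂ ≈ 15.5 years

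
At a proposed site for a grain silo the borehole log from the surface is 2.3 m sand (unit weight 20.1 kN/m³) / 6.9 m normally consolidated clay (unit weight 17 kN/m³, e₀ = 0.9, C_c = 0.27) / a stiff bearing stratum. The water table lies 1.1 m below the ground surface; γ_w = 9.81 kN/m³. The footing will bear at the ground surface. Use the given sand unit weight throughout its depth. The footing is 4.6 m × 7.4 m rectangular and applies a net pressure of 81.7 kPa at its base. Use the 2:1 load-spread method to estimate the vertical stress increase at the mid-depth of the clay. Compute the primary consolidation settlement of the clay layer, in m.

Mid-depth of clay below the ground surface: z = 2.3 + 6.9/2 = 5.75 m.
Total vertical stress at mid-clay: σ_v = 20.1×2.3 + 17×3.45 = 104.88 kPa.
Pore pressure: u = 9.81×(5.75 − 1.1) = 45.617 kPa.
Initial effective stress: σ'_0 = σ_v − u = 104.88 − 45.617 = 59.263 kPa.
Stress increase at mid-clay by the 2:1 spreading method:
Δσ = qBL/((B+z)(L+z)) = 81.7×4.6×7.4/((4.6+5.75)(7.4+5.75)) = 20.434 kPa
Final effective stress: σ'_f = σ'_0 + Δσ = 59.263 + 20.434 = 79.697 kPa.
Normally consolidated clay, so the full stress increment lies on the virgin compression line:
S_c = C_c·H/(1+e₀)·log₁₀(σ'_f/σ'_0) = 0.27×6.9/(1+0.9)×log₁₀(79.697/59.263)
    = 0.98053 × 0.12866 = 0.1262 m

S_c ≈ 0.126 m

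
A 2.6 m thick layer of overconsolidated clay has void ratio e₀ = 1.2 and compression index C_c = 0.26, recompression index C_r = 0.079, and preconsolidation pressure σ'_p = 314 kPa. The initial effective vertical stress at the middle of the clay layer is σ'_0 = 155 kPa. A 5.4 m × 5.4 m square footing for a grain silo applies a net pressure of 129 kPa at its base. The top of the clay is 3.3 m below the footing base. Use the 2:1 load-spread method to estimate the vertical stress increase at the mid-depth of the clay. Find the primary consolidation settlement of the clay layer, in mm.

Mid-depth of clay below the footing base: z = 3.3 + 2.6/2 = 4.6 m.
Stress increase at mid-clay by the 2:1 spreading method:
Δσ = qBL/((B+z)(L+z)) = 129×5.4×5.4/((5.4+4.6)(5.4+4.6)) = 37.616 kPa
Final effective stress: σ'_f = 155 + 37.616 = 192.62 kPa.
σ'_f = 192.62 ≤ σ'_p = 314 kPa, so the clay remains overconsolidated and only the recompression index applies:
S_c = C_r·H/(1+e₀)·log₁₀(σ'_f/σ'_0) = 0.079×2.6/2.2×log₁₀(192.62/155)
    = 0.093362 × 0.09437 = 0.008811 m

S_c ≈ 8.81 mm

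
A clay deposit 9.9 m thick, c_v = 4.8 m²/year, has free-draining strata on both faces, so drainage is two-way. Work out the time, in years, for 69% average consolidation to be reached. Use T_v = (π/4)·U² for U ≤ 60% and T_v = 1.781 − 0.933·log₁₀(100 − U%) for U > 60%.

t ≈ 1.99 years

Drainage path length: H_d = H/2 = 4.95 m (double drainage).
U > 60%: T_v = 1.781 − 0.933·log₁₀(100 − 69) = 0.38956.
t = T_v·H_d²/c_v = 0.38956×4.95²/4.8 = 1.989 years.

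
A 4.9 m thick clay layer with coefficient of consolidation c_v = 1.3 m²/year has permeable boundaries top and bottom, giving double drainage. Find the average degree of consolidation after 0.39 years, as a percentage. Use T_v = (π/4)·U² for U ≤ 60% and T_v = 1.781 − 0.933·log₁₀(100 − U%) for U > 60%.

U ≈ 32.8 %

Drainage path length: H_d = H/2 = 2.45 m (double drainage).
T_v = c_v·t/H_d² = 1.3×0.39/2.45² = 0.084465.
T_v = 0.084465 corresponds to the U ≤ 60% branch:
U = √(4T_v/π) = 0.3279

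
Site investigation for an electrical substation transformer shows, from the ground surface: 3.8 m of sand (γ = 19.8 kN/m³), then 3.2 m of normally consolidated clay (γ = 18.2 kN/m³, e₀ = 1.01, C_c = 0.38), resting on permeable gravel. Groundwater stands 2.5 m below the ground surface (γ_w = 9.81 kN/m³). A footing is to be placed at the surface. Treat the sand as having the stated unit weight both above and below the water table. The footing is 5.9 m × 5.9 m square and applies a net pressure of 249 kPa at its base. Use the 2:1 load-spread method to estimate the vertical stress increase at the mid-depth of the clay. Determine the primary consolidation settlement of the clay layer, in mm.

S_c ≈ 168 mm

Mid-depth of clay below the ground surface: z = 3.8 + 3.2/2 = 5.4 m.
Total vertical stress at mid-clay: σ_v = 19.8×3.8 + 18.2×1.6 = 104.36 kPa.
Pore pressure: u = 9.81×(5.4 − 2.5) = 28.449 kPa.
Initial effective stress: σ'_0 = σ_v − u = 104.36 − 28.449 = 75.911 kPa.
Stress increase at mid-clay by the 2:1 spreading method:
Δσ = qBL/((B+z)(L+z)) = 249×5.9×5.9/((5.9+5.4)(5.9+5.4)) = 67.881 kPa
Final effective stress: σ'_f = σ'_0 + Δσ = 75.911 + 67.881 = 143.79 kPa.
Normally consolidated clay, so the full stress increment lies on the virgin compression line:
S_c = C_c·H/(1+e₀)·log₁₀(σ'_f/σ'_0) = 0.38×3.2/(1+1.01)×log₁₀(143.79/75.911)
    = 0.60498 × 0.27742 = 0.1678 m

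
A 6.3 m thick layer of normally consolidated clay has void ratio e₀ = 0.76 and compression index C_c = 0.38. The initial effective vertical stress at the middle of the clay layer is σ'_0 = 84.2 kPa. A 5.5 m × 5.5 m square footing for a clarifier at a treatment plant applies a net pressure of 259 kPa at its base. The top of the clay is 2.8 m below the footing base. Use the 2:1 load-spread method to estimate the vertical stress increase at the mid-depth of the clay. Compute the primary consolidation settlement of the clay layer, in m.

Mid-depth of clay below the footing base: z = 2.8 + 6.3/2 = 5.95 m.
Stress increase at mid-clay by the 2:1 spreading method:
Δσ = qBL/((B+z)(L+z)) = 259×5.5×5.5/((5.5+5.95)(5.5+5.95)) = 59.76 kPa
Final effective stress: σ'_f = σ'_0 + Δσ = 84.2 + 59.76 = 143.96 kPa.
Normally consolidated clay, so the full stress increment lies on the virgin compression line:
S_c = C_c·H/(1+e₀)·log₁₀(σ'_f/σ'_0) = 0.38×6.3/(1+0.76)×log₁₀(143.96/84.2)
    = 1.3602 × 0.23293 = 0.3168 m

S_c ≈ 0.317 m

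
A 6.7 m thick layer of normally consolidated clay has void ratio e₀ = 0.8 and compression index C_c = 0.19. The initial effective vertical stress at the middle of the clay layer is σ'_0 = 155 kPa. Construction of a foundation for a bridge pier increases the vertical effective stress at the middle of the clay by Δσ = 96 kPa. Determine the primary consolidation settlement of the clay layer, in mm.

Final effective stress: σ'_f = σ'_0 + Δσ = 155 + 96 = 251 kPa.
Normally consolidated clay, so the full stress increment lies on the virgin compression line:
S_c = C_c·H/(1+e₀)·log₁₀(σ'_f/σ'_0) = 0.19×6.7/(1+0.8)×log₁₀(251/155)
    = 0.70722 × 0.20934 = 0.148 m

S_c ≈ 148 mm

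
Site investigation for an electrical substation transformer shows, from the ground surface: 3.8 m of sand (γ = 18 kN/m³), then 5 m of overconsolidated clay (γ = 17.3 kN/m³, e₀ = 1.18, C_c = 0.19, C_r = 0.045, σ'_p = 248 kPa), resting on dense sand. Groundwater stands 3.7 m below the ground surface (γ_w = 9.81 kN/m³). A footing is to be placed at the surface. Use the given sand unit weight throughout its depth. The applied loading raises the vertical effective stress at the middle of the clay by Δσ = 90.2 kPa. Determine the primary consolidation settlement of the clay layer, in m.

Mid-depth of clay below the ground surface: z = 3.8 + 5/2 = 6.3 m.
Total vertical stress at mid-clay: σ_v = 18×3.8 + 17.3×2.5 = 111.65 kPa.
Pore pressure: u = 9.81×(6.3 − 3.7) = 25.506 kPa.
Initial effective stress: σ'_0 = σ_v − u = 111.65 − 25.506 = 86.144 kPa.
Final effective stress: σ'_f = 86.144 + 90.2 = 176.34 kPa.
σ'_f = 176.34 ≤ σ'_p = 248 kPa, so the clay remains overconsolidated and only the recompression index applies:
S_c = C_r·H/(1+e₀)·log₁₀(σ'_f/σ'_0) = 0.045×5/2.18×log₁₀(176.34/86.144)
    = 0.10321 × 0.31113 = 0.03211 m

S_c ≈ 0.0321 m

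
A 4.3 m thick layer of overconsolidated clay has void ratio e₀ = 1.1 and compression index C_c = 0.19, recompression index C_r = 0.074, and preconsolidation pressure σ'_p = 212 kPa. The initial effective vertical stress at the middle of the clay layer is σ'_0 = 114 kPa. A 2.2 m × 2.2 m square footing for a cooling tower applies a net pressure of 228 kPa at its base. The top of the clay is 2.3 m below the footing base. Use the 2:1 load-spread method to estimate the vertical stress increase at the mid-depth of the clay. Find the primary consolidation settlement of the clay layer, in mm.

Mid-depth of clay below the footing base: z = 2.3 + 4.3/2 = 4.45 m.
Stress increase at mid-clay by the 2:1 spreading method:
Δσ = qBL/((B+z)(L+z)) = 228×2.2×2.2/((2.2+4.45)(2.2+4.45)) = 24.954 kPa
Final effective stress: σ'_f = 114 + 24.954 = 138.95 kPa.
σ'_f = 138.95 ≤ σ'_p = 212 kPa, so the clay remains overconsolidated and only the recompression index applies:
S_c = C_r·H/(1+e₀)·log₁₀(σ'_f/σ'_0) = 0.074×4.3/2.1×log₁₀(138.95/114)
    = 0.15152 × 0.085954 = 0.01302 m

S_c ≈ 13 mm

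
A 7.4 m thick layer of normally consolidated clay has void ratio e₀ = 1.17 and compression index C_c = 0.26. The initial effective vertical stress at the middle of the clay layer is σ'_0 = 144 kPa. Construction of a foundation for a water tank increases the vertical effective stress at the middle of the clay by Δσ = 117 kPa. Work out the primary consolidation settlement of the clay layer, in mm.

S_c ≈ 229 mm

Final effective stress: σ'_f = σ'_0 + Δσ = 144 + 117 = 261 kPa.
Normally consolidated clay, so the full stress increment lies on the virgin compression line:
S_c = C_c·H/(1+e₀)·log₁₀(σ'_f/σ'_0) = 0.26×7.4/(1+1.17)×log₁₀(261/144)
    = 0.88664 × 0.25828 = 0.229 m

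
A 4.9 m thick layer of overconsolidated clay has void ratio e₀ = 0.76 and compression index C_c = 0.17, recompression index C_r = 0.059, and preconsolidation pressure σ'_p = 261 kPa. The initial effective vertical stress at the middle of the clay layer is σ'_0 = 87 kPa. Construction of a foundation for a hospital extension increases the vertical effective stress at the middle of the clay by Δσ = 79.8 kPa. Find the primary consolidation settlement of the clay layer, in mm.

S_c ≈ 46.4 mm

Final effective stress: σ'_f = 87 + 79.8 = 166.8 kPa.
σ'_f = 166.8 ≤ σ'_p = 261 kPa, so the clay remains overconsolidated and only the recompression index applies:
S_c = C_r·H/(1+e₀)·log₁₀(σ'_f/σ'_0) = 0.059×4.9/1.76×log₁₀(166.8/87)
    = 0.16426 × 0.28268 = 0.04643 m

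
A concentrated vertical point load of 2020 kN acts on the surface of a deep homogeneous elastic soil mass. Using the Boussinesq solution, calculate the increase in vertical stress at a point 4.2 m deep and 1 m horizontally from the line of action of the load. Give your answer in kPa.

Boussinesq vertical stress below a point load on an elastic half-space:
Δσ_z = 3P/(2πz²) · [1 + (r/z)²]^(−5/2)
r/z = 1/4.2 = 0.2381; [1+(r/z)²]^(−5/2) = 0.87123.
Δσ_z = 3×2020/(2π×4.2²) × 0.87123 = 54.676 × 0.87123 = 47.64 kPa

Δσ_z ≈ 47.6 kPa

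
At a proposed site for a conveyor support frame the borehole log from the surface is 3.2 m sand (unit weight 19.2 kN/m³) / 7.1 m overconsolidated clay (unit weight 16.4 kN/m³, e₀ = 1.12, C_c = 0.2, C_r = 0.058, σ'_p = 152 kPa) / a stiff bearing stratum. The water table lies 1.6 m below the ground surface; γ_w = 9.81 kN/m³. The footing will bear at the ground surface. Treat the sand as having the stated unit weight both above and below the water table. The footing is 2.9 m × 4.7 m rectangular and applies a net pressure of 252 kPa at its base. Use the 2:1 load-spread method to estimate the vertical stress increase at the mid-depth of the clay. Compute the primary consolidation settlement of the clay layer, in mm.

Mid-depth of clay below the ground surface: z = 3.2 + 7.1/2 = 6.75 m.
Total vertical stress at mid-clay: σ_v = 19.2×3.2 + 16.4×3.55 = 119.66 kPa.
Pore pressure: u = 9.81×(6.75 − 1.6) = 50.522 kPa.
Initial effective stress: σ'_0 = σ_v − u = 119.66 − 50.522 = 69.138 kPa.
Stress increase at mid-clay by the 2:1 spreading method:
Δσ = qBL/((B+z)(L+z)) = 252×2.9×4.7/((2.9+6.75)(4.7+6.75)) = 31.086 kPa
Final effective stress: σ'_f = 69.138 + 31.086 = 100.22 kPa.
σ'_f = 100.22 ≤ σ'_p = 152 kPa, so the clay remains overconsolidated and only the recompression index applies:
S_c = C_r·H/(1+e₀)·log₁₀(σ'_f/σ'_0) = 0.058×7.1/2.12×log₁₀(100.22/69.138)
    = 0.19425 × 0.16124 = 0.03132 m

S_c ≈ 31.3 mm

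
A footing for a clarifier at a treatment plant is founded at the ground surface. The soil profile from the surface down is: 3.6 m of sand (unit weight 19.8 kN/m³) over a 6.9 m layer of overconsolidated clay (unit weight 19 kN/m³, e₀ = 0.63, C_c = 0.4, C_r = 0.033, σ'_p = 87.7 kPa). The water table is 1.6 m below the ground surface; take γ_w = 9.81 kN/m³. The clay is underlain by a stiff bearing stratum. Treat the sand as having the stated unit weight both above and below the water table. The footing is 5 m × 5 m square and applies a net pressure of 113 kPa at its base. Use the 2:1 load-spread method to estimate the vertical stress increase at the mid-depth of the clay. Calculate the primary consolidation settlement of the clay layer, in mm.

Mid-depth of clay below the ground surface: z = 3.6 + 6.9/2 = 7.05 m.
Total vertical stress at mid-clay: σ_v = 19.8×3.6 + 19×3.45 = 136.83 kPa.
Pore pressure: u = 9.81×(7.05 − 1.6) = 53.465 kPa.
Initial effective stress: σ'_0 = σ_v − u = 136.83 − 53.465 = 83.365 kPa.
Stress increase at mid-clay by the 2:1 spreading method:
Δσ = qBL/((B+z)(L+z)) = 113×5×5/((5+7.05)(5+7.05)) = 19.456 kPa
Final effective stress: σ'_f = 83.365 + 19.456 = 102.82 kPa.
σ'_f = 102.82 > σ'_p = 87.7 kPa, so the stress path crosses the preconsolidation pressure — recompression up to σ'_p, then virgin compression beyond:
S_c = H/(1+e₀)·[C_r·log₁₀(σ'_p/σ'_0) + C_c·log₁₀(σ'_f/σ'_p)]
    = 6.9/1.63 × [0.033×log₁₀(87.7/83.365) + 0.4×log₁₀(102.82/87.7)]
    = 4.2331 × [0.00072652 + 0.027631] = 0.12 m

S_c ≈ 120 mm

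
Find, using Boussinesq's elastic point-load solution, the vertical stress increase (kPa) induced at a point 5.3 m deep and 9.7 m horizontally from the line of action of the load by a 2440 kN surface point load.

Δσ_z ≈ 1.05 kPa

Boussinesq vertical stress below a point load on an elastic half-space:
Δσ_z = 3P/(2πz²) · [1 + (r/z)²]^(−5/2)
r/z = 9.7/5.3 = 1.8302; [1+(r/z)²]^(−5/2) = 0.025344.
Δσ_z = 3×2440/(2π×5.3²) × 0.025344 = 41.474 × 0.025344 = 1.051 kPa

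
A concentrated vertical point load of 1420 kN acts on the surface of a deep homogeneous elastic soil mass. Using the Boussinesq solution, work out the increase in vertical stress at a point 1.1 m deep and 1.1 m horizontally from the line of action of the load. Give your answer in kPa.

Boussinesq vertical stress below a point load on an elastic half-space:
Δσ_z = 3P/(2πz²) · [1 + (r/z)²]^(−5/2)
r/z = 1.1/1.1 = 1; [1+(r/z)²]^(−5/2) = 0.17678.
Δσ_z = 3×1420/(2π×1.1²) × 0.17678 = 560.33 × 0.17678 = 99.06 kPa

Δσ_z ≈ 99.1 kPa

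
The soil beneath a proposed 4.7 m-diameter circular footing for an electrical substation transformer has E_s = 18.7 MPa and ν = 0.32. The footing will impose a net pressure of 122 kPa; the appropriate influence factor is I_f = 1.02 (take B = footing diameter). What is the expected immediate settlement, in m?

S_e ≈ 0.0281 m

Immediate (elastic) settlement: S_e = q·B·(1−ν²)/E_s · I_f.
E_s = 18.7 MPa = 18700 kPa.
S_e = 122 × 4.7 × (1 − 0.32²) / 18700 × 1.02
    = 122 × 4.7 × 0.8976 / 18700 × 1.02
    = 0.02807 m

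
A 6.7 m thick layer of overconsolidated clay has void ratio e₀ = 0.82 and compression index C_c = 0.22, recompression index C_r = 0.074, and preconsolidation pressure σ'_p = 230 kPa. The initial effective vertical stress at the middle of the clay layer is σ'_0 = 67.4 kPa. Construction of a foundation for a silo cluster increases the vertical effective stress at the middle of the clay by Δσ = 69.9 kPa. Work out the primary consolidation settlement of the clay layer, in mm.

S_c ≈ 84.2 mm

Final effective stress: σ'_f = 67.4 + 69.9 = 137.3 kPa.
σ'_f = 137.3 ≤ σ'_p = 230 kPa, so the clay remains overconsolidated and only the recompression index applies:
S_c = C_r·H/(1+e₀)·log₁₀(σ'_f/σ'_0) = 0.074×6.7/1.82×log₁₀(137.3/67.4)
    = 0.27242 × 0.30901 = 0.08418 m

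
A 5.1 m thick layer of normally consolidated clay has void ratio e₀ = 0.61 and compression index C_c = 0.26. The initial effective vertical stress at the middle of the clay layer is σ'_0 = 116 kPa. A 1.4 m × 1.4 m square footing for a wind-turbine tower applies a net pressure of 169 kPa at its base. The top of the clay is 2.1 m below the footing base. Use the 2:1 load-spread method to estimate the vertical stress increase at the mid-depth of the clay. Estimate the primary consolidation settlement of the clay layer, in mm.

S_c ≈ 26.9 mm

Mid-depth of clay below the footing base: z = 2.1 + 5.1/2 = 4.65 m.
Stress increase at mid-clay by the 2:1 spreading method:
Δσ = qBL/((B+z)(L+z)) = 169×1.4×1.4/((1.4+4.65)(1.4+4.65)) = 9.0497 kPa
Final effective stress: σ'_f = σ'_0 + Δσ = 116 + 9.0497 = 125.05 kPa.
Normally consolidated clay, so the full stress increment lies on the virgin compression line:
S_c = C_c·H/(1+e₀)·log₁₀(σ'_f/σ'_0) = 0.26×5.1/(1+0.61)×log₁₀(125.05/116)
    = 0.8236 × 0.032626 = 0.02687 m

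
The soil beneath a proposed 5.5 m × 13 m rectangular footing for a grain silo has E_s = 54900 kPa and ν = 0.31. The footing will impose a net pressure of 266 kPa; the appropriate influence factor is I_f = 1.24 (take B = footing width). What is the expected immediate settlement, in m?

Immediate (elastic) settlement: S_e = q·B·(1−ν²)/E_s · I_f.
S_e = 266 × 5.5 × (1 − 0.31²) / 54900 × 1.24
    = 266 × 5.5 × 0.9039 / 54900 × 1.24
    = 0.02987 m

S_e ≈ 0.0299 m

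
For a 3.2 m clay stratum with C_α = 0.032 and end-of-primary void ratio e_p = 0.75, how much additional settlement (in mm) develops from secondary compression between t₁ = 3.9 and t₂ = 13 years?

Secondary compression: S_s = C_α·H/(1+e_p)·log₁₀(t₂/t₁)
S_s = 0.032×3.2/(1+0.75)×log₁₀(13/3.9)
    = 0.05851 × 0.5229 = 0.0306 m

S_s ≈ 30.6 mm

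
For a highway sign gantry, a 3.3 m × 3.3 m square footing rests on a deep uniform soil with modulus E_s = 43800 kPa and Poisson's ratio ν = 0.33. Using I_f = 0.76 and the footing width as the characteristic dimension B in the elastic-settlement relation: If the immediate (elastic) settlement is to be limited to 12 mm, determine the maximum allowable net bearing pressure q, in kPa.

q ≈ 235 kPa

S_e = q·B·(1−ν²)/E_s · I_f  ⇒  q = S_e·E_s / (B·(1−ν²)·I_f).
q = 0.012 × 43800 / (3.3 × 0.8911 × 0.76) = 235.2 kPa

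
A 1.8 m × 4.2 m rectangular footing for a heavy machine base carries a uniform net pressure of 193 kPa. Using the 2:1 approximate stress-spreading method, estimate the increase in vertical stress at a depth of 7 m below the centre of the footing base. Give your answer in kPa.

Δσ_z ≈ 14.8 kPa

By the 2:1 method the load spreads at 1 horizontal : 2 vertical, so at depth z the loaded area has grown by z in each plan dimension:
Δσ = qBL/((B+z)(L+z)) = 193×1.8×4.2/((1.8+7)(4.2+7)) = 14.804 kPa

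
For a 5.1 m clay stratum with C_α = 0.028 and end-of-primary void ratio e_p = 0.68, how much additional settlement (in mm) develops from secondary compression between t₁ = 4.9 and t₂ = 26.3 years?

S_s ≈ 62 mm

Secondary compression: S_s = C_α·H/(1+e_p)·log₁₀(t₂/t₁)
S_s = 0.028×5.1/(1+0.68)×log₁₀(26.3/4.9)
    = 0.085 × 0.7298 = 0.06203 m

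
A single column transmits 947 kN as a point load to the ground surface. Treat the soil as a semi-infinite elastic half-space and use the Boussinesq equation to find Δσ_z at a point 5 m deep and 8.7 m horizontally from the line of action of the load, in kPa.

Boussinesq vertical stress below a point load on an elastic half-space:
Δσ_z = 3P/(2πz²) · [1 + (r/z)²]^(−5/2)
r/z = 8.7/5 = 1.74; [1+(r/z)²]^(−5/2) = 0.030717.
Δσ_z = 3×947/(2π×5²) × 0.030717 = 18.086 × 0.030717 = 0.5555 kPa

Δσ_z ≈ 0.556 kPa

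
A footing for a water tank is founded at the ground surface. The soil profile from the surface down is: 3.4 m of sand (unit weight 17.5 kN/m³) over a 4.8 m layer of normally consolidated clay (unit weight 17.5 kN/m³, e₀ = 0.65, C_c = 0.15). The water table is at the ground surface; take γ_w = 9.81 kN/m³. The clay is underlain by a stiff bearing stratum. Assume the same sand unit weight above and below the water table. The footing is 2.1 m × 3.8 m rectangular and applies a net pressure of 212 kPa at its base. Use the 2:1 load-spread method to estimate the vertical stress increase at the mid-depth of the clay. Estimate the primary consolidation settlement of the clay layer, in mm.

Mid-depth of clay below the ground surface: z = 3.4 + 4.8/2 = 5.8 m.
Total vertical stress at mid-clay: σ_v = 17.5×3.4 + 17.5×2.4 = 101.5 kPa.
Pore pressure: u = 9.81×(5.8 − 0) = 56.898 kPa.
Initial effective stress: σ'_0 = σ_v − u = 101.5 − 56.898 = 44.602 kPa.
Stress increase at mid-clay by the 2:1 spreading method:
Δσ = qBL/((B+z)(L+z)) = 212×2.1×3.8/((2.1+5.8)(3.8+5.8)) = 22.307 kPa
Final effective stress: σ'_f = σ'_0 + Δσ = 44.602 + 22.307 = 66.909 kPa.
Normally consolidated clay, so the full stress increment lies on the virgin compression line:
S_c = C_c·H/(1+e₀)·log₁₀(σ'_f/σ'_0) = 0.15×4.8/(1+0.65)×log₁₀(66.909/44.602)
    = 0.43636 × 0.17613 = 0.07686 m

S_c ≈ 76.9 mm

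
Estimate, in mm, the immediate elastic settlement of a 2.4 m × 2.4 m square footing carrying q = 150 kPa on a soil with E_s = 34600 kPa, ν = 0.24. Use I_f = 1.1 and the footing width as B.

S_e ≈ 10.8 mm

Immediate (elastic) settlement: S_e = q·B·(1−ν²)/E_s · I_f.
S_e = 150 × 2.4 × (1 − 0.24²) / 34600 × 1.1
    = 150 × 2.4 × 0.9424 / 34600 × 1.1
    = 0.01079 m = 10.79 mm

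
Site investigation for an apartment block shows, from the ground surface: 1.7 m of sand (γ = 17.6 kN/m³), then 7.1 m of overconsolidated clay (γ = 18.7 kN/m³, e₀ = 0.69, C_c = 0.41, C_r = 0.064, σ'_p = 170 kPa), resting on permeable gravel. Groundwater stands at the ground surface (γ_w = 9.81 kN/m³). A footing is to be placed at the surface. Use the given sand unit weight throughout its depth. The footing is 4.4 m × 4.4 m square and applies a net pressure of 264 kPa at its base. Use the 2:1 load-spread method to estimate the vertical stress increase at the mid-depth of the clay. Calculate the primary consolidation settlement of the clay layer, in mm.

Mid-depth of clay below the ground surface: z = 1.7 + 7.1/2 = 5.25 m.
Total vertical stress at mid-clay: σ_v = 17.6×1.7 + 18.7×3.55 = 96.305 kPa.
Pore pressure: u = 9.81×(5.25 − 0) = 51.503 kPa.
Initial effective stress: σ'_0 = σ_v − u = 96.305 − 51.503 = 44.802 kPa.
Stress increase at mid-clay by the 2:1 spreading method:
Δσ = qBL/((B+z)(L+z)) = 264×4.4×4.4/((4.4+5.25)(4.4+5.25)) = 54.885 kPa
Final effective stress: σ'_f = 44.802 + 54.885 = 99.687 kPa.
σ'_f = 99.687 ≤ σ'_p = 170 kPa, so the clay remains overconsolidated and only the recompression index applies:
S_c = C_r·H/(1+e₀)·log₁₀(σ'_f/σ'_0) = 0.064×7.1/1.69×log₁₀(99.687/44.802)
    = 0.26888 × 0.34734 = 0.09339 m

S_c ≈ 93.4 mm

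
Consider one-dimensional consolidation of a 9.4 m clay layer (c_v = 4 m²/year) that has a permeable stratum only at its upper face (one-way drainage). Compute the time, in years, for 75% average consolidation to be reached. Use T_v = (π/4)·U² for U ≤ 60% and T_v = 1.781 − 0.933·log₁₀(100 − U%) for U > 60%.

t ≈ 10.5 years

Drainage path length: H_d = H = 9.4 m (single drainage).
U > 60%: T_v = 1.781 − 0.933·log₁₀(100 − 75) = 0.47672.
t = T_v·H_d²/c_v = 0.47672×9.4²/4 = 10.53 years.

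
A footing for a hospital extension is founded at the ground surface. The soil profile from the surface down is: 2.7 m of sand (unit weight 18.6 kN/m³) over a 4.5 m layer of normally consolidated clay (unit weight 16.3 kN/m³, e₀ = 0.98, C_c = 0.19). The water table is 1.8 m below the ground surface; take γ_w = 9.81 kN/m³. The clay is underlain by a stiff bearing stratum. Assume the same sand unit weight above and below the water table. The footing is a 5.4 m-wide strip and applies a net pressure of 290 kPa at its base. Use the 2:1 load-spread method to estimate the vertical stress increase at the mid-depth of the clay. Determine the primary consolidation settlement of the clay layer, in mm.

Mid-depth of clay below the ground surface: z = 2.7 + 4.5/2 = 4.95 m.
Total vertical stress at mid-clay: σ_v = 18.6×2.7 + 16.3×2.25 = 86.895 kPa.
Pore pressure: u = 9.81×(4.95 − 1.8) = 30.902 kPa.
Initial effective stress: σ'_0 = σ_v − u = 86.895 − 30.902 = 55.993 kPa.
Stress increase at mid-clay by the 2:1 spreading method:
Δσ = qB/(B+z) = 290×5.4/(5.4+4.95) = 151.3 kPa
Final effective stress: σ'_f = σ'_0 + Δσ = 55.993 + 151.3 = 207.29 kPa.
Normally consolidated clay, so the full stress increment lies on the virgin compression line:
S_c = C_c·H/(1+e₀)·log₁₀(σ'_f/σ'_0) = 0.19×4.5/(1+0.98)×log₁₀(207.29/55.993)
    = 0.43182 × 0.56844 = 0.2455 m

S_c ≈ 245 mm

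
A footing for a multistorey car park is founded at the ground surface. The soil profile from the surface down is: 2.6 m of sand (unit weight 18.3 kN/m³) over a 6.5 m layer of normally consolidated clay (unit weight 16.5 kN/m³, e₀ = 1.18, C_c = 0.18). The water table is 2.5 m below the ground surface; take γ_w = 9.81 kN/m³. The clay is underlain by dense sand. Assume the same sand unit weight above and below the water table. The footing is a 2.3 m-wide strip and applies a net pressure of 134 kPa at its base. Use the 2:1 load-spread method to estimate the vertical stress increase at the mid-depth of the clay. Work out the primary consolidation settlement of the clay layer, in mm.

Mid-depth of clay below the ground surface: z = 2.6 + 6.5/2 = 5.85 m.
Total vertical stress at mid-clay: σ_v = 18.3×2.6 + 16.5×3.25 = 101.21 kPa.
Pore pressure: u = 9.81×(5.85 − 2.5) = 32.864 kPa.
Initial effective stress: σ'_0 = σ_v − u = 101.21 − 32.864 = 68.346 kPa.
Stress increase at mid-clay by the 2:1 spreading method:
Δσ = qB/(B+z) = 134×2.3/(2.3+5.85) = 37.816 kPa
Final effective stress: σ'_f = σ'_0 + Δσ = 68.346 + 37.816 = 106.16 kPa.
Normally consolidated clay, so the full stress increment lies on the virgin compression line:
S_c = C_c·H/(1+e₀)·log₁₀(σ'_f/σ'_0) = 0.18×6.5/(1+1.18)×log₁₀(106.16/68.346)
    = 0.5367 × 0.19125 = 0.1026 m

S_c ≈ 103 mm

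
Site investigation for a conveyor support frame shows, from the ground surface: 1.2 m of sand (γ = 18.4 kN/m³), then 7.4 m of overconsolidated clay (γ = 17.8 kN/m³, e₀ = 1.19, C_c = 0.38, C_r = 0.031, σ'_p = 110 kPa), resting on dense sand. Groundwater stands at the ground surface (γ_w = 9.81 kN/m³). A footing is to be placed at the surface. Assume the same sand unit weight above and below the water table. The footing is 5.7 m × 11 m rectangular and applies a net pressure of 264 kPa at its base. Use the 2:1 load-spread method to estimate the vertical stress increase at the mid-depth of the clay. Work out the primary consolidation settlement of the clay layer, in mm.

Mid-depth of clay below the ground surface: z = 1.2 + 7.4/2 = 4.9 m.
Total vertical stress at mid-clay: σ_v = 18.4×1.2 + 17.8×3.7 = 87.94 kPa.
Pore pressure: u = 9.81×(4.9 − 0) = 48.069 kPa.
Initial effective stress: σ'_0 = σ_v − u = 87.94 − 48.069 = 39.871 kPa.
Stress increase at mid-clay by the 2:1 spreading method:
Δσ = qBL/((B+z)(L+z)) = 264×5.7×11/((5.7+4.9)(11+4.9)) = 98.213 kPa
Final effective stress: σ'_f = 39.871 + 98.213 = 138.08 kPa.
σ'_f = 138.08 > σ'_p = 110 kPa, so the stress path crosses the preconsolidation pressure — recompression up to σ'_p, then virgin compression beyond:
S_c = H/(1+e₀)·[C_r·log₁₀(σ'_p/σ'_0) + C_c·log₁₀(σ'_f/σ'_p)]
    = 7.4/2.19 × [0.031×log₁₀(110/39.871) + 0.38×log₁₀(138.08/110)]
    = 3.379 × [0.013663 + 0.03752] = 0.1729 m

S_c ≈ 173 mm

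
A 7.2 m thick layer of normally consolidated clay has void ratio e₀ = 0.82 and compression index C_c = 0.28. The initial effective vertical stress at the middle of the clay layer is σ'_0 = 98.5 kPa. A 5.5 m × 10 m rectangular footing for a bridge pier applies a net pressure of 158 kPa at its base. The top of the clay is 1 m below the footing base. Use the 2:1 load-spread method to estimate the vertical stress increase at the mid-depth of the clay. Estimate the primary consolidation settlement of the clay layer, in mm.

S_c ≈ 226 mm

Mid-depth of clay below the footing base: z = 1 + 7.2/2 = 4.6 m.
Stress increase at mid-clay by the 2:1 spreading method:
Δσ = qBL/((B+z)(L+z)) = 158×5.5×10/((5.5+4.6)(10+4.6)) = 58.931 kPa
Final effective stress: σ'_f = σ'_0 + Δσ = 98.5 + 58.931 = 157.43 kPa.
Normally consolidated clay, so the full stress increment lies on the virgin compression line:
S_c = C_c·H/(1+e₀)·log₁₀(σ'_f/σ'_0) = 0.28×7.2/(1+0.82)×log₁₀(157.43/98.5)
    = 1.1077 × 0.20365 = 0.2256 m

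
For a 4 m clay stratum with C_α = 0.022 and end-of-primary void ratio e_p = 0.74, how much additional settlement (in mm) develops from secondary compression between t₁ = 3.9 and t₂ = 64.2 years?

Secondary compression: S_s = C_α·H/(1+e_p)·log₁₀(t₂/t₁)
S_s = 0.022×4/(1+0.74)×log₁₀(64.2/3.9)
    = 0.05057 × 1.216 = 0.06152 m

S_s ≈ 61.5 mm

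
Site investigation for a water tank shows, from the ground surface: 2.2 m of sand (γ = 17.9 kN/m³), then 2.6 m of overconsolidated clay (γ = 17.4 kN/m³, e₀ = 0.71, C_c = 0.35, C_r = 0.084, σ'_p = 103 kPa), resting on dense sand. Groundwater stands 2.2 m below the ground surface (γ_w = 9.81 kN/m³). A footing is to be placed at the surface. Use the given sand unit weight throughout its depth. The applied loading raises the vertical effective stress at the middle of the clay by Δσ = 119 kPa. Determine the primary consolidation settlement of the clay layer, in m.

S_c ≈ 0.154 m

Mid-depth of clay below the ground surface: z = 2.2 + 2.6/2 = 3.5 m.
Total vertical stress at mid-clay: σ_v = 17.9×2.2 + 17.4×1.3 = 62 kPa.
Pore pressure: u = 9.81×(3.5 − 2.2) = 12.753 kPa.
Initial effective stress: σ'_0 = σ_v − u = 62 − 12.753 = 49.247 kPa.
Final effective stress: σ'_f = 49.247 + 119 = 168.25 kPa.
σ'_f = 168.25 > σ'_p = 103 kPa, so the stress path crosses the preconsolidation pressure — recompression up to σ'_p, then virgin compression beyond:
S_c = H/(1+e₀)·[C_r·log₁₀(σ'_p/σ'_0) + C_c·log₁₀(σ'_f/σ'_p)]
    = 2.6/1.71 × [0.084×log₁₀(103/49.247) + 0.35×log₁₀(168.25/103)]
    = 1.5205 × [0.026918 + 0.074591] = 0.1543 m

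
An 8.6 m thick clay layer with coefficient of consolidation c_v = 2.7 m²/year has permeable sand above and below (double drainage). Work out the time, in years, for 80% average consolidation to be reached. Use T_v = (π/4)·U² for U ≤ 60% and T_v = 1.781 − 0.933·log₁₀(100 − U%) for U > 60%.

Drainage path length: H_d = H/2 = 4.3 m (double drainage).
U > 60%: T_v = 1.781 − 0.933·log₁₀(100 − 80) = 0.56714.
t = T_v·H_d²/c_v = 0.56714×4.3²/2.7 = 3.884 years.

t ≈ 3.88 years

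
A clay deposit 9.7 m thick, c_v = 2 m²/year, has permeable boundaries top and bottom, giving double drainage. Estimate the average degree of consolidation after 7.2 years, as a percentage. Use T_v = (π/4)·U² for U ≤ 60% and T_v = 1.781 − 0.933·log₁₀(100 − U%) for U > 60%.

U ≈ 82.1 %

Drainage path length: H_d = H/2 = 4.85 m (double drainage).
T_v = c_v·t/H_d² = 2×7.2/4.85² = 0.61218.
T_v = 0.61218 corresponds to the U > 60% branch:
U = 1 − 10^((1.781 − T_v)/0.933)/100 = 0.821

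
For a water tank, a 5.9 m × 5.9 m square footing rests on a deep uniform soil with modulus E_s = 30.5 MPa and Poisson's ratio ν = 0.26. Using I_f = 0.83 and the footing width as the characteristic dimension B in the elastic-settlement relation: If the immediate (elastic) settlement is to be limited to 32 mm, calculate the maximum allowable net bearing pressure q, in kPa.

q ≈ 214 kPa

E_s = 30.5 MPa = 30500 kPa.
S_e = q·B·(1−ν²)/E_s · I_f  ⇒  q = S_e·E_s / (B·(1−ν²)·I_f).
q = 0.032 × 30500 / (5.9 × 0.9324 × 0.83) = 213.8 kPa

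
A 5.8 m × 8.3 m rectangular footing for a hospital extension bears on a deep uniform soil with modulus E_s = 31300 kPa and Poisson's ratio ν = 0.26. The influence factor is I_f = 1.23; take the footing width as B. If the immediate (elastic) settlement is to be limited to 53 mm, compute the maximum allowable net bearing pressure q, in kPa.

q ≈ 249 kPa

S_e = q·B·(1−ν²)/E_s · I_f  ⇒  q = S_e·E_s / (B·(1−ν²)·I_f).
q = 0.053 × 31300 / (5.8 × 0.9324 × 1.23) = 249.4 kPa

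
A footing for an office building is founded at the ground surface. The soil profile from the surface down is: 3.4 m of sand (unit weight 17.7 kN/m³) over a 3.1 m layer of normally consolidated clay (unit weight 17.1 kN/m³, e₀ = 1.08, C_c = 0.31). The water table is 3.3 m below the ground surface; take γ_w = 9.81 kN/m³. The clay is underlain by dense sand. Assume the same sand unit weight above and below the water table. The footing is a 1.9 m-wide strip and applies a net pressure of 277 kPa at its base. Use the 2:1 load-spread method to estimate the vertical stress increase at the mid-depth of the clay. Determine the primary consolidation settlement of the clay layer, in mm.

Mid-depth of clay below the ground surface: z = 3.4 + 3.1/2 = 4.95 m.
Total vertical stress at mid-clay: σ_v = 17.7×3.4 + 17.1×1.55 = 86.685 kPa.
Pore pressure: u = 9.81×(4.95 − 3.3) = 16.186 kPa.
Initial effective stress: σ'_0 = σ_v − u = 86.685 − 16.186 = 70.499 kPa.
Stress increase at mid-clay by the 2:1 spreading method:
Δσ = qB/(B+z) = 277×1.9/(1.9+4.95) = 76.832 kPa
Final effective stress: σ'_f = σ'_0 + Δσ = 70.499 + 76.832 = 147.33 kPa.
Normally consolidated clay, so the full stress increment lies on the virgin compression line:
S_c = C_c·H/(1+e₀)·log₁₀(σ'_f/σ'_0) = 0.31×3.1/(1+1.08)×log₁₀(147.33/70.499)
    = 0.46202 × 0.32011 = 0.1479 m

S_c ≈ 148 mm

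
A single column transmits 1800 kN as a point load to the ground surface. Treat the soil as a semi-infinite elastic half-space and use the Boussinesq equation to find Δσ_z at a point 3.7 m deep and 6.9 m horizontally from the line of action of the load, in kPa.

Δσ_z ≈ 1.48 kPa

Boussinesq vertical stress below a point load on an elastic half-space:
Δσ_z = 3P/(2πz²) · [1 + (r/z)²]^(−5/2)
r/z = 6.9/3.7 = 1.8649; [1+(r/z)²]^(−5/2) = 0.02357.
Δσ_z = 3×1800/(2π×3.7²) × 0.02357 = 62.778 × 0.02357 = 1.48 kPa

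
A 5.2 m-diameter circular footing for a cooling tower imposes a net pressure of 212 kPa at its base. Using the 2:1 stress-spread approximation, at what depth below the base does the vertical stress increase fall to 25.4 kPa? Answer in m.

z ≈ 9.82 m

2:1 spreading — at depth z the loaded area has grown by z in each plan dimension:
qD²/(D+z)² = Δσ_z ⇒ z = D(√(q/Δσ_z) − 1) = 5.2×(√(212/25.4) − 1) = 9.823 m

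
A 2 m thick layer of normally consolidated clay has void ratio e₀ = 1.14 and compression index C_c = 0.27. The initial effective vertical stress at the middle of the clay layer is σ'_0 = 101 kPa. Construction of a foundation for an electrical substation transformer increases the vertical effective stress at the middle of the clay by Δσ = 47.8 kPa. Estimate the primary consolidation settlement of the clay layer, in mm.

Final effective stress: σ'_f = σ'_0 + Δσ = 101 + 47.8 = 148.8 kPa.
Normally consolidated clay, so the full stress increment lies on the virgin compression line:
S_c = C_c·H/(1+e₀)·log₁₀(σ'_f/σ'_0) = 0.27×2/(1+1.14)×log₁₀(148.8/101)
    = 0.25234 × 0.16828 = 0.04246 m

S_c ≈ 42.5 mm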